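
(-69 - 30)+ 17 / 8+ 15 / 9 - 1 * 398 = -11837 / 24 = -493.21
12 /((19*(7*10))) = 0.01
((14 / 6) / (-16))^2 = 49 / 2304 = 0.02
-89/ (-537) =89/ 537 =0.17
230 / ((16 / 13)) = 1495 / 8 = 186.88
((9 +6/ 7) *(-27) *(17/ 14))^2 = 1003052241/ 9604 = 104441.09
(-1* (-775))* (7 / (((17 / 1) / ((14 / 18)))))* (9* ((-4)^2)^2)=9721600 / 17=571858.82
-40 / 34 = -20 / 17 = -1.18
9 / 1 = 9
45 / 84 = 15 / 28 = 0.54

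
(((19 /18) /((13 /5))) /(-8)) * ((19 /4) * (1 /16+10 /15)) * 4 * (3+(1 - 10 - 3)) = 63175 /9984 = 6.33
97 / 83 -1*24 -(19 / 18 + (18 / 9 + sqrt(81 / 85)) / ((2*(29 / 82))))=-1157431 / 43326 -369*sqrt(85) / 2465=-28.09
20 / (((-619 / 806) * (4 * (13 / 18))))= -5580 / 619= -9.01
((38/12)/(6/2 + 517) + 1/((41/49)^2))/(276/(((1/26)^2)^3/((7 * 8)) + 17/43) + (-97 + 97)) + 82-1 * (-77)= 34242123717540186432349/215356485720363466752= 159.00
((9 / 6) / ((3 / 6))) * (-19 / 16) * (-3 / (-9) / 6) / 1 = -19 / 96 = -0.20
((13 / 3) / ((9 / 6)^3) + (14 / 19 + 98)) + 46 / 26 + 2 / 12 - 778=-27051197 / 40014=-676.04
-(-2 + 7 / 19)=31 / 19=1.63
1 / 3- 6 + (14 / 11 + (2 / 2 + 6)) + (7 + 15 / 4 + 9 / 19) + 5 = 47225 / 2508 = 18.83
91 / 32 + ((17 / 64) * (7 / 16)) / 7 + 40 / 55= 40411 / 11264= 3.59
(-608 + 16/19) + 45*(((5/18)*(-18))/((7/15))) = -144877/133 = -1089.30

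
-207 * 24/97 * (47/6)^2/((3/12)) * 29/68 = -8840418/1649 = -5361.08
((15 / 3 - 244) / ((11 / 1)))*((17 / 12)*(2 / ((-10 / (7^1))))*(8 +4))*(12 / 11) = 341292 / 605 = 564.12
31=31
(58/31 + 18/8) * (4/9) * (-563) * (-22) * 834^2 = 15779014447.23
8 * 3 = 24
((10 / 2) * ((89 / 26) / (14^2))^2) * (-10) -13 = -168997929 / 12984608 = -13.02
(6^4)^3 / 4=544195584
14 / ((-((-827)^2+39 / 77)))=-539 / 26331286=-0.00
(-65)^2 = 4225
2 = 2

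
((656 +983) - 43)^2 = 2547216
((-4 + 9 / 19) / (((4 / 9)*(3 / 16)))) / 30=-1.41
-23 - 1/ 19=-438/ 19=-23.05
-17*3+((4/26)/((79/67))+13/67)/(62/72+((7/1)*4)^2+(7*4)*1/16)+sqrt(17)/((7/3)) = -49687196259/974266631+3*sqrt(17)/7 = -49.23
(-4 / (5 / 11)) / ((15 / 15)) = -44 / 5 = -8.80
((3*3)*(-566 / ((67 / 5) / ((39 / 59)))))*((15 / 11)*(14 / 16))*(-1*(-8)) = -104299650 / 43483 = -2398.63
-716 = -716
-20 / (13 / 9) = -180 / 13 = -13.85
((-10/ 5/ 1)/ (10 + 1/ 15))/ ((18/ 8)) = -40/ 453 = -0.09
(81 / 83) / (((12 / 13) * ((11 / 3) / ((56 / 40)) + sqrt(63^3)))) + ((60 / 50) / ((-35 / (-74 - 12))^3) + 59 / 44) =29255499 * sqrt(7) / 36608877064 + 1652586987356203169 / 86328308226545000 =19.15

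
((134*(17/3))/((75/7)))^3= 4054667810536/11390625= 355965.35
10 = 10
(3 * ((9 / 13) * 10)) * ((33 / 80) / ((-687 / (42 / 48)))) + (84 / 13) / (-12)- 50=-9631071 / 190528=-50.55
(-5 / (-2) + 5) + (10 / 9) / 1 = 155 / 18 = 8.61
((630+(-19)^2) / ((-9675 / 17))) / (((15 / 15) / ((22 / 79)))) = -370634 / 764325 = -0.48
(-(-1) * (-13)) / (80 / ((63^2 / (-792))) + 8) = 5733 / 3512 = 1.63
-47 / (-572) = 47 / 572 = 0.08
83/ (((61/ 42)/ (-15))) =-52290/ 61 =-857.21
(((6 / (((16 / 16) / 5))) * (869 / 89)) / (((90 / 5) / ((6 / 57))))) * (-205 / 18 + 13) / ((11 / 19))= 11455 / 2403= 4.77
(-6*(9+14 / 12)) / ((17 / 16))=-976 / 17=-57.41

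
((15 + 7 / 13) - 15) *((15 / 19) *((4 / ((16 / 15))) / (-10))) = -315 / 1976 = -0.16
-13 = -13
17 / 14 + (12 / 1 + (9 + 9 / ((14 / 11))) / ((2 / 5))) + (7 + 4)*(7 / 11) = 1691 / 28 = 60.39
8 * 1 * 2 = 16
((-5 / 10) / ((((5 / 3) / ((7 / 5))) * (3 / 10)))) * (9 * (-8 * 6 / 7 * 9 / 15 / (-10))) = -648 / 125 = -5.18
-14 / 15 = -0.93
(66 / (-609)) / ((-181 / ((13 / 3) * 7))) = 286 / 15747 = 0.02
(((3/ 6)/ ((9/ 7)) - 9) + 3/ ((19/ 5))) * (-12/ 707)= 5350/ 40299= 0.13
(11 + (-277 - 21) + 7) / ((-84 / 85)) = 850 / 3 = 283.33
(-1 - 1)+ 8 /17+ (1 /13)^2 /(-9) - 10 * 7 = -71.53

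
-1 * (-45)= 45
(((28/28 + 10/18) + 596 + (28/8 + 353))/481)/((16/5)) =6605/10656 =0.62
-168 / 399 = -8 / 19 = -0.42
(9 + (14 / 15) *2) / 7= 1.55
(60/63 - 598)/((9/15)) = -62690/63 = -995.08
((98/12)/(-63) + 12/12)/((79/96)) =752/711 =1.06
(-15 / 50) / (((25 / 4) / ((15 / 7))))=-18 / 175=-0.10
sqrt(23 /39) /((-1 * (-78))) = sqrt(897) /3042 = 0.01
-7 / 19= -0.37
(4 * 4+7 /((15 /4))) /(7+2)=268 /135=1.99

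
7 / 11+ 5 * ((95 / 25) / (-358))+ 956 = 956.58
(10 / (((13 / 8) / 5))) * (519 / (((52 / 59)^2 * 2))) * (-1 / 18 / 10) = -3011065 / 52728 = -57.11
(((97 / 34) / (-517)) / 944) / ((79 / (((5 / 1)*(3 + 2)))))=-2425 / 1310896928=-0.00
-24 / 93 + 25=767 / 31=24.74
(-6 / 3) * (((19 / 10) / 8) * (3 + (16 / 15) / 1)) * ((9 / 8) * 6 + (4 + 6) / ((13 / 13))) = -77653 / 2400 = -32.36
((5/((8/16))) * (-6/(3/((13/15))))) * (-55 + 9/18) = 2834/3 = 944.67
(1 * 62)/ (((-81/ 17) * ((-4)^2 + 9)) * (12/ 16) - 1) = -4216/ 6143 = -0.69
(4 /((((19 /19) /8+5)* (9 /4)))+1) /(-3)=-497 /1107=-0.45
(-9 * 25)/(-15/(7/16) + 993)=-525/2237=-0.23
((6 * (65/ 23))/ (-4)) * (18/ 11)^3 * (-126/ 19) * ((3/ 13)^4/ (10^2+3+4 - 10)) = 446410440/ 123954210523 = 0.00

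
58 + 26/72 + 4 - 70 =-7.64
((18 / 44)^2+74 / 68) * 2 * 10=51655 / 2057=25.11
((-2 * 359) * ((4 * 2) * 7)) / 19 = -40208 / 19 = -2116.21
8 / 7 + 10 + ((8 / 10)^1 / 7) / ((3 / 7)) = 1198 / 105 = 11.41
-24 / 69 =-8 / 23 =-0.35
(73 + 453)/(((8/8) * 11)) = 526/11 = 47.82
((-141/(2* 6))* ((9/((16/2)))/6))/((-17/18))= 1269/544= 2.33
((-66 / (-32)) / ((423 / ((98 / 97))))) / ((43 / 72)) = 1617 / 196037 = 0.01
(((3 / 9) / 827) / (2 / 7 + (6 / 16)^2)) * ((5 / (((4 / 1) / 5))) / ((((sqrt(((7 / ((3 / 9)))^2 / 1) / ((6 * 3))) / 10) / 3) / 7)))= 28000 * sqrt(2) / 157957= 0.25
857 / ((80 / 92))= 19711 / 20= 985.55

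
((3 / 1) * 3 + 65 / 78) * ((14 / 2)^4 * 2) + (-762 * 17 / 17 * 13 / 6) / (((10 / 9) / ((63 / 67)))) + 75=92253929 / 2010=45897.48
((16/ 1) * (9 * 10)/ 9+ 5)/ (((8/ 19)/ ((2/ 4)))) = 195.94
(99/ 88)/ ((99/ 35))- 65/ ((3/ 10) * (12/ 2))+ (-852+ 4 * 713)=1555715/ 792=1964.29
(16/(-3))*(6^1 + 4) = -160/3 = -53.33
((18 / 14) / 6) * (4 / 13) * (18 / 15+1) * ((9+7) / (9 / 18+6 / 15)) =704 / 273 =2.58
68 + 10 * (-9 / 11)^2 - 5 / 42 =378991 / 5082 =74.58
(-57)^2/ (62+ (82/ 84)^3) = 240711912/ 4662377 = 51.63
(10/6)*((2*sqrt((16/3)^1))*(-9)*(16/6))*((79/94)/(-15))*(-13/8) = -4108*sqrt(3)/423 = -16.82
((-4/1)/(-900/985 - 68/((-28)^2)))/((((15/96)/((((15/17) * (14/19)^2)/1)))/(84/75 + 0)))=81370619904/5926654325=13.73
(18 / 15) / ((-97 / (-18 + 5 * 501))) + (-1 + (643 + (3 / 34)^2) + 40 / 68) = 343028053 / 560660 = 611.83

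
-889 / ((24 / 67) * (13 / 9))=-178689 / 104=-1718.16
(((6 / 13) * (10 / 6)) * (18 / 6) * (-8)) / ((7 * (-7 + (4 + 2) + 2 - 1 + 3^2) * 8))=-10 / 273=-0.04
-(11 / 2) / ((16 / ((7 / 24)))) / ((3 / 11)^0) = -77 / 768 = -0.10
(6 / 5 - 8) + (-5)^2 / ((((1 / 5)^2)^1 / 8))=24966 / 5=4993.20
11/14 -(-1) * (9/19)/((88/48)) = 3055/2926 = 1.04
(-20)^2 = 400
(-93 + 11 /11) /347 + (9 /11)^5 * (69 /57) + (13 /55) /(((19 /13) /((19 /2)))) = 18210780307 /10618092430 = 1.72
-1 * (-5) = 5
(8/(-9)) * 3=-8/3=-2.67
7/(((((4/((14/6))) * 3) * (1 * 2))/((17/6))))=833/432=1.93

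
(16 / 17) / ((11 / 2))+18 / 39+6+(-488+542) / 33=8.27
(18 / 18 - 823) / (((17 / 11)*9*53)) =-3014 / 2703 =-1.12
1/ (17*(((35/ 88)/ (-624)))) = -54912/ 595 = -92.29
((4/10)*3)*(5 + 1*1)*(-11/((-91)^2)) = -396/41405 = -0.01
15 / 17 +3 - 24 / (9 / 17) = -2114 / 51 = -41.45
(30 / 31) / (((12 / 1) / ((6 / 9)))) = 5 / 93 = 0.05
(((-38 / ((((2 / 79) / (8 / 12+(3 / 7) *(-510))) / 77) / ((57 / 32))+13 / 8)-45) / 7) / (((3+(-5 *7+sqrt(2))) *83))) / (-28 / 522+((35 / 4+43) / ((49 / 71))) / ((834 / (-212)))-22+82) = 8461041496487 *sqrt(2) / 3003735651301367935+270753327887584 / 3003735651301367935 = 0.00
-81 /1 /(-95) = 81 /95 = 0.85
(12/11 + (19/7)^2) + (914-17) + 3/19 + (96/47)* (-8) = 428032417/481327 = 889.28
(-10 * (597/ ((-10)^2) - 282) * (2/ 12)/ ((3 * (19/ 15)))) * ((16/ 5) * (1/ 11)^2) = 36804/ 11495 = 3.20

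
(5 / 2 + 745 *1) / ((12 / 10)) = 7475 / 12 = 622.92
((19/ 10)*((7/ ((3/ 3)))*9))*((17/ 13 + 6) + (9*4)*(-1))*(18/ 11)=-4018329/ 715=-5620.04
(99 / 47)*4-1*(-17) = 1195 / 47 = 25.43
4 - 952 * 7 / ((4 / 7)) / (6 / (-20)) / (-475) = -22184 / 285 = -77.84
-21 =-21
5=5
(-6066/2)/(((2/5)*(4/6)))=-45495/4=-11373.75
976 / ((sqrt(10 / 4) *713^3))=976 *sqrt(10) / 1812335485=0.00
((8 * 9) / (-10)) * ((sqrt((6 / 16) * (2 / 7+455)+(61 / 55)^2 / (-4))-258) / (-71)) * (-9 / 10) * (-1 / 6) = -6966 / 1775+27 * sqrt(404179034) / 2733500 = -3.73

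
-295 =-295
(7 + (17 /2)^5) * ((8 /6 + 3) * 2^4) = 18461053 /6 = 3076842.17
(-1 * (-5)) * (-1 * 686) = -3430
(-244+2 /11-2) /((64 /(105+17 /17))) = -8957 /22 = -407.14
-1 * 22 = -22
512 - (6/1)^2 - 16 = 460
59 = 59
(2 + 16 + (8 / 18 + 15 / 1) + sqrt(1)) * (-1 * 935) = -289850 / 9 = -32205.56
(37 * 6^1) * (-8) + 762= -1014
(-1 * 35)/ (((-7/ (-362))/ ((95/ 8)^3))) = -775924375/ 256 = -3030954.59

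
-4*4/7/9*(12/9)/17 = -0.02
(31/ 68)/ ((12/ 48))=31/ 17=1.82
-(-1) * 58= 58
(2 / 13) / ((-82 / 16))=-16 / 533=-0.03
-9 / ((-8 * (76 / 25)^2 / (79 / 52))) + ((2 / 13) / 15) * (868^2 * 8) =2228116501913 / 36042240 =61819.59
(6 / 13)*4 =24 / 13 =1.85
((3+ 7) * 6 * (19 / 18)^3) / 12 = 34295 / 5832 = 5.88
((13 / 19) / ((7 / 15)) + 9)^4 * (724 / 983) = 2718288246472704 / 307581408743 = 8837.62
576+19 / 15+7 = 8764 / 15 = 584.27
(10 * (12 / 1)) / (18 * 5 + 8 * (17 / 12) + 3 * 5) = 360 / 349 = 1.03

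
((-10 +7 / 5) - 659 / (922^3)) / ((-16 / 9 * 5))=303321902031 / 313510979200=0.97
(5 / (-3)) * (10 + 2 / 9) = -460 / 27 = -17.04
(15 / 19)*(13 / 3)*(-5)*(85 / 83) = -17.52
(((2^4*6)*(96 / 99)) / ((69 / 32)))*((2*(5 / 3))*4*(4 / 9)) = 5242880 / 20493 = 255.84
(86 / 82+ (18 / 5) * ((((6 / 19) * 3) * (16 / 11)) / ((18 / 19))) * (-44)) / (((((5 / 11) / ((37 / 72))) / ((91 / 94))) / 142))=-123637172659 / 3468600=-35644.69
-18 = -18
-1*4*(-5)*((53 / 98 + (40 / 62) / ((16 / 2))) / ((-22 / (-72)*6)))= 113280 / 16709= 6.78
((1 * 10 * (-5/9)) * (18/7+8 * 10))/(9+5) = -14450/441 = -32.77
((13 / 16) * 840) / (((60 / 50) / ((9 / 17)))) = 20475 / 68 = 301.10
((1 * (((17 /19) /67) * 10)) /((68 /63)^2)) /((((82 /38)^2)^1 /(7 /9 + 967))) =2723175 /114308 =23.82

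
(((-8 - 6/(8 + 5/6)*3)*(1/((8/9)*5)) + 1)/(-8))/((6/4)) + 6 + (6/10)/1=42643/6360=6.70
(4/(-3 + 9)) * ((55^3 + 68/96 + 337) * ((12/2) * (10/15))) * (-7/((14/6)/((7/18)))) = -28007735/54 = -518661.76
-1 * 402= -402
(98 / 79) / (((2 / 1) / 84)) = 4116 / 79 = 52.10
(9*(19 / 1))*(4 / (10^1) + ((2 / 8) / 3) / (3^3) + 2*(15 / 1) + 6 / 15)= 948119 / 180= 5267.33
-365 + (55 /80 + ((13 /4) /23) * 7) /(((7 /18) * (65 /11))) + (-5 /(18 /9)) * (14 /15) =-92076191 /251160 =-366.60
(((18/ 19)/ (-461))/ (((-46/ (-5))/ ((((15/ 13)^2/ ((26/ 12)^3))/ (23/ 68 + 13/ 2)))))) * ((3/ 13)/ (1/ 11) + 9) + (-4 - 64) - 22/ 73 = -150299230777245558/ 2200528664593519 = -68.30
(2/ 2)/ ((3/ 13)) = 13/ 3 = 4.33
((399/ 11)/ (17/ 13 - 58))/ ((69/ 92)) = -6916/ 8107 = -0.85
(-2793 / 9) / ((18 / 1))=-931 / 54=-17.24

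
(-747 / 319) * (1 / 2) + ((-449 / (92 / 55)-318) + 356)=-6796843 / 29348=-231.59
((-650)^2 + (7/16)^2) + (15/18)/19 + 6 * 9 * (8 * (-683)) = 1859666281/14592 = 127444.24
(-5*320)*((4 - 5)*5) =8000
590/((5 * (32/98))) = 2891/8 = 361.38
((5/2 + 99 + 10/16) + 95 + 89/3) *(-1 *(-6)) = 5443/4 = 1360.75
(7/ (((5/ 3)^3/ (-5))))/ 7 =-27/ 25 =-1.08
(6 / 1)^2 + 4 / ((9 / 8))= 356 / 9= 39.56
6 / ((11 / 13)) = 78 / 11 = 7.09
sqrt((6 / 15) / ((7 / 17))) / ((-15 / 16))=-16 * sqrt(1190) / 525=-1.05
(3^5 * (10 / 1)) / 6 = 405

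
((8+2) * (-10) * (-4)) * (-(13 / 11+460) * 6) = -12175200 / 11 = -1106836.36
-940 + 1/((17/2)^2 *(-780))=-52973701/56355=-940.00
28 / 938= 2 / 67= 0.03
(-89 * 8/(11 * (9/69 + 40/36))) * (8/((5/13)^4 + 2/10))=-28062896160/14929387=-1879.71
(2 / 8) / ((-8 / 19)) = -19 / 32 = -0.59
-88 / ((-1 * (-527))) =-88 / 527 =-0.17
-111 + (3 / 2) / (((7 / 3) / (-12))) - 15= -936 / 7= -133.71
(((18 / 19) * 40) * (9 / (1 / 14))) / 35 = 2592 / 19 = 136.42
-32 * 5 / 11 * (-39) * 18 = 112320 / 11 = 10210.91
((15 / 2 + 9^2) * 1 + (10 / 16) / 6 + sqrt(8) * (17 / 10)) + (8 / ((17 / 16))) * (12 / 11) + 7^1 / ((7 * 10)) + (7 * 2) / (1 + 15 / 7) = 17 * sqrt(2) / 5 + 4549603 / 44880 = 106.18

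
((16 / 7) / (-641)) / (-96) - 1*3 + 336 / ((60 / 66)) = 49348031 / 134610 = 366.60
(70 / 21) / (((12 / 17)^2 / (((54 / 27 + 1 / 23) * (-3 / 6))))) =-67915 / 9936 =-6.84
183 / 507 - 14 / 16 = -695 / 1352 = -0.51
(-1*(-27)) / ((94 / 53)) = 1431 / 94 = 15.22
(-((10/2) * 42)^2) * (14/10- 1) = -17640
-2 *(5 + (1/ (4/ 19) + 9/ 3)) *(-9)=459/ 2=229.50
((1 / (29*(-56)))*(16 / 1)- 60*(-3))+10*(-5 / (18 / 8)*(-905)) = 20291.10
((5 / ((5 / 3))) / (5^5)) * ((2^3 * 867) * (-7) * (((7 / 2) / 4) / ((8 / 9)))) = -1147041 / 25000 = -45.88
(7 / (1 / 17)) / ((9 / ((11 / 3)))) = 1309 / 27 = 48.48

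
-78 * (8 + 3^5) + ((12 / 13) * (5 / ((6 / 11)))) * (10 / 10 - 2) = -19586.46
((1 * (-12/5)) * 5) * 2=-24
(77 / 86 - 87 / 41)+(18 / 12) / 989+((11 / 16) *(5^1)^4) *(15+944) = 267343830809 / 648784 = 412069.09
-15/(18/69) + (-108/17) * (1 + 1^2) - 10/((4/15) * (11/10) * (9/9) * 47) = -1246829/17578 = -70.93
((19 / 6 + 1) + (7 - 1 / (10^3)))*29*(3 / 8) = 121.43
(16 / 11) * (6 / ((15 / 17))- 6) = 64 / 55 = 1.16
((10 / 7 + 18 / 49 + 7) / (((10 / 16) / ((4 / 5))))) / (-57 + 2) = -13792 / 67375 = -0.20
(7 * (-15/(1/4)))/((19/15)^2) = -94500/361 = -261.77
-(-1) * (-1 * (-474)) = 474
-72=-72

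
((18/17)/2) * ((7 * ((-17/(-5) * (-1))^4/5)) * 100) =1238076/125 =9904.61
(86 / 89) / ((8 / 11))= 473 / 356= 1.33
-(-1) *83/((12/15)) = 415/4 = 103.75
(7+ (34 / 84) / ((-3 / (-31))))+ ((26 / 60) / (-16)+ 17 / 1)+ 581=6140287 / 10080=609.16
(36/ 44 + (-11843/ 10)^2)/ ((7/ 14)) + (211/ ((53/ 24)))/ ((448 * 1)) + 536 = 2289988531151/ 816200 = 2805670.83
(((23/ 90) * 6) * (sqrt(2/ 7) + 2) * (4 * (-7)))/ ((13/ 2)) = -2576/ 195 - 184 * sqrt(14)/ 195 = -16.74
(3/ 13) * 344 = 79.38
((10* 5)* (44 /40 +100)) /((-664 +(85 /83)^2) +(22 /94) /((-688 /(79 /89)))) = -20043965343216 /2628719577145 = -7.62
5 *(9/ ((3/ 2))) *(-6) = -180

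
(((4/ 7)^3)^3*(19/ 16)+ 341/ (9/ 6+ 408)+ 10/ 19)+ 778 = 69913927207414/ 89706068361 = 779.37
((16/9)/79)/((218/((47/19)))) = 376/1472481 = 0.00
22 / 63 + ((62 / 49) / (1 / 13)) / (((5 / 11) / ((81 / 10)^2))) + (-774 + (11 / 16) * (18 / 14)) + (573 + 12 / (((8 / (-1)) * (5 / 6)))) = 1916331761 / 882000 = 2172.71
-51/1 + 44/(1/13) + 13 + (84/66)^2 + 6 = 65536/121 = 541.62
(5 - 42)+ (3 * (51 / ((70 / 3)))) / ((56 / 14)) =-9901 / 280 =-35.36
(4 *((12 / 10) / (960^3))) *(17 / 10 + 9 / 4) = 79 / 3686400000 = 0.00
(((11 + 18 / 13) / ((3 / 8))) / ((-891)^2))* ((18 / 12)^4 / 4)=161 / 3057912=0.00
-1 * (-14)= 14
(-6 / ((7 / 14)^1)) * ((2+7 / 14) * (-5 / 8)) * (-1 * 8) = -150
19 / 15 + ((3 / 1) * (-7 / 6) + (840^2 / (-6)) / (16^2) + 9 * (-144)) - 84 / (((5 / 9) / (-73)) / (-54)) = -71734561 / 120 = -597788.01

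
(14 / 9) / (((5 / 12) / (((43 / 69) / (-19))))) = -0.12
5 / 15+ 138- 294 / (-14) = 478 / 3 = 159.33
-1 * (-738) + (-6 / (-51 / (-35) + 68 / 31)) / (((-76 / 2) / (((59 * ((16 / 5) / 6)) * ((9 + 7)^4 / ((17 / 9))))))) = 61356332790 / 1279403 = 47957.00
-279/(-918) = 31/102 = 0.30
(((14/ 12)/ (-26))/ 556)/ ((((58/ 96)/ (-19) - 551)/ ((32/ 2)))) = 2128/ 908091587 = 0.00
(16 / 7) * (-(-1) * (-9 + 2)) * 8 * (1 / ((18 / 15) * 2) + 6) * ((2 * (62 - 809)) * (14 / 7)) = 2454144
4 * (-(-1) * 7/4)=7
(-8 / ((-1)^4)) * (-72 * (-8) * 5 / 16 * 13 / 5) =-3744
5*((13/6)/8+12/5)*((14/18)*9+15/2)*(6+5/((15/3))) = 130123/96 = 1355.45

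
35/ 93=0.38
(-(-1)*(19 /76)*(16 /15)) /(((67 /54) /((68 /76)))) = 1224 /6365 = 0.19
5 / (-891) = -5 / 891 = -0.01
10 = 10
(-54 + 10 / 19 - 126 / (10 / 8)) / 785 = -14656 / 74575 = -0.20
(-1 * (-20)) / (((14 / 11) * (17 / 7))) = 110 / 17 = 6.47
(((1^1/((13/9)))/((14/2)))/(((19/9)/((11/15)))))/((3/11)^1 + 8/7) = 3267/134615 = 0.02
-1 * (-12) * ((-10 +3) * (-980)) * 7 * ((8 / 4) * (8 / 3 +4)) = 7683200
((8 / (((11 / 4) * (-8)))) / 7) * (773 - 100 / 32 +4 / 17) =-104735 / 2618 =-40.01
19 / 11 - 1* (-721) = 7950 / 11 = 722.73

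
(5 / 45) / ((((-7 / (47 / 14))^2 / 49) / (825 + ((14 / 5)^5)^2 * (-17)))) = -10844582939173103 / 17226562500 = -629526.81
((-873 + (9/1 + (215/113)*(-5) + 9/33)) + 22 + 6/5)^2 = 27910110132004/38626225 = 722568.93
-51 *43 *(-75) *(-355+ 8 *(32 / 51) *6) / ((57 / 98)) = -1745544150 / 19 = -91870744.74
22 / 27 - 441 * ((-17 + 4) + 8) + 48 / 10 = 298433 / 135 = 2210.61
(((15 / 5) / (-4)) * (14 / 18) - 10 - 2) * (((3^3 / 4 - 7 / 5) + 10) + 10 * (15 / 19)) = -1333783 / 4560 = -292.50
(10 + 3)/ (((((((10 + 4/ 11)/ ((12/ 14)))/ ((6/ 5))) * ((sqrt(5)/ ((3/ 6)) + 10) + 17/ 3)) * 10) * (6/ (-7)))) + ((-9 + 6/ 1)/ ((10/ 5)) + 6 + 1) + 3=1287 * sqrt(5)/ 963775 + 8182006/ 963775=8.49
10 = 10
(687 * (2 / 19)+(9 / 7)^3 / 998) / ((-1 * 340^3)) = -470353287 / 255631879664000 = -0.00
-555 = -555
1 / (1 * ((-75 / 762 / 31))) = -7874 / 25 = -314.96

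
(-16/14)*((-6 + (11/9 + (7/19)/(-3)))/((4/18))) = 3352/133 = 25.20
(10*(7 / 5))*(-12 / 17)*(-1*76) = 12768 / 17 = 751.06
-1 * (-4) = 4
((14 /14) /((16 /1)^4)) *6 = 3 /32768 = 0.00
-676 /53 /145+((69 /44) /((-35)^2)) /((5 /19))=-34421393 /414221500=-0.08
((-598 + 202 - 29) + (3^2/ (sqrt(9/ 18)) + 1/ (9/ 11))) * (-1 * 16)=61024/ 9 - 144 * sqrt(2)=6576.80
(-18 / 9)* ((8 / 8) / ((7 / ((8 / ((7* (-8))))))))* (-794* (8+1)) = -14292 / 49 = -291.67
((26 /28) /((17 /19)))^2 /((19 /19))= 61009 /56644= 1.08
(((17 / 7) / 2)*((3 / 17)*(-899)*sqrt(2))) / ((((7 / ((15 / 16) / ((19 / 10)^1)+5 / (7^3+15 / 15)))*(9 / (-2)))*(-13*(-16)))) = 0.02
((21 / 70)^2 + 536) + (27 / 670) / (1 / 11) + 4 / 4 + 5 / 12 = 5406397 / 10050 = 537.95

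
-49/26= -1.88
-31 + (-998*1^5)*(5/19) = -5579/19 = -293.63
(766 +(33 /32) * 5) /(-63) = -24677 /2016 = -12.24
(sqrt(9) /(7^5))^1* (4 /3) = 4 /16807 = 0.00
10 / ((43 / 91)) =910 / 43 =21.16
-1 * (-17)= 17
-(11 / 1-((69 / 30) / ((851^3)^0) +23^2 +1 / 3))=15619 / 30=520.63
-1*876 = -876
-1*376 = -376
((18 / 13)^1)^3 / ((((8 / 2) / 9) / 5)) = 65610 / 2197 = 29.86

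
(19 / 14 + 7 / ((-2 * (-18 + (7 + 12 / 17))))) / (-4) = -297 / 700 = -0.42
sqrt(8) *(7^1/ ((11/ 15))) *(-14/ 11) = -2940 *sqrt(2)/ 121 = -34.36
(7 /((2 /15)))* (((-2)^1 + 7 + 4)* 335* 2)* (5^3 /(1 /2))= 79143750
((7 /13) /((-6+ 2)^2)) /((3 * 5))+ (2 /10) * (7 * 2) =8743 /3120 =2.80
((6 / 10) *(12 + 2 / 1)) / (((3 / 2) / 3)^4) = 672 / 5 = 134.40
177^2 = 31329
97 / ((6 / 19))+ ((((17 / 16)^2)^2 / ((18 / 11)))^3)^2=828331360266233532039050026113259010473 / 2694726010543561845443237792672907264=307.39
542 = 542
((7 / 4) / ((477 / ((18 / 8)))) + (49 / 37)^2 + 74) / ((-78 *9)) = -87953119 / 814960224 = -0.11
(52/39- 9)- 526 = -533.67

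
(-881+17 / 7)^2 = 37822500 / 49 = 771887.76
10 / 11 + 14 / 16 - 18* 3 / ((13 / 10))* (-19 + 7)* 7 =3993721 / 1144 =3491.01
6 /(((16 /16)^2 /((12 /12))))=6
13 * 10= 130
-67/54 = -1.24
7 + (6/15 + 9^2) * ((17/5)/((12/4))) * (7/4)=50533/300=168.44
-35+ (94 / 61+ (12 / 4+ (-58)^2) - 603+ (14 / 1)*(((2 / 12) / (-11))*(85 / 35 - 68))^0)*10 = 1693385 / 61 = 27760.41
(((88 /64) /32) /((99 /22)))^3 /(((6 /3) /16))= 1331 /191102976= 0.00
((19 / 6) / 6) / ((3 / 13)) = 247 / 108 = 2.29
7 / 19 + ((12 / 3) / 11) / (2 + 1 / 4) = 997 / 1881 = 0.53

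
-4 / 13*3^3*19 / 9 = -228 / 13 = -17.54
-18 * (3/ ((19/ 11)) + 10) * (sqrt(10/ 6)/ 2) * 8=-5352 * sqrt(15)/ 19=-1090.96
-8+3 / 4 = -29 / 4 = -7.25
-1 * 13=-13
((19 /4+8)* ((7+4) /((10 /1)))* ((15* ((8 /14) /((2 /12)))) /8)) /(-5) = -5049 /280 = -18.03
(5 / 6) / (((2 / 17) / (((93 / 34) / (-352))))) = -155 / 2816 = -0.06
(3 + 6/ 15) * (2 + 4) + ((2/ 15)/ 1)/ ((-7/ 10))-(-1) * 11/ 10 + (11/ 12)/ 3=5447/ 252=21.62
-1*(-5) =5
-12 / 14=-6 / 7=-0.86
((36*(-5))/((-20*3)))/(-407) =-0.01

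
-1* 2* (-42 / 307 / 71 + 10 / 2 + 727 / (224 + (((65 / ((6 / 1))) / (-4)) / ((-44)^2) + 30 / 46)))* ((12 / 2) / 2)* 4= -1034146585847208 / 5232980013421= -197.62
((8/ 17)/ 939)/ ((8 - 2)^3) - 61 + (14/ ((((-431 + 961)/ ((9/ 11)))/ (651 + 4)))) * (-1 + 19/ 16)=-234571853921/ 4020377328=-58.35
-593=-593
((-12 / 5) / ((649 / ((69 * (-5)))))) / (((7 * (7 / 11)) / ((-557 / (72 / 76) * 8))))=-3894544 / 2891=-1347.13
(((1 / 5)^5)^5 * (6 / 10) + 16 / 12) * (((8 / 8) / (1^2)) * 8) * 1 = 47683715820312500072 / 4470348358154296875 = 10.67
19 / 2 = 9.50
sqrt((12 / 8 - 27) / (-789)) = sqrt(8942) / 526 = 0.18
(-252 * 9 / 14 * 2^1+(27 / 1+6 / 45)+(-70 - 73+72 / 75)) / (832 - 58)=-16459 / 29025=-0.57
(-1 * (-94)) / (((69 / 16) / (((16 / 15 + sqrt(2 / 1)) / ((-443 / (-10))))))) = 48128 / 91701 + 15040 * sqrt(2) / 30567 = 1.22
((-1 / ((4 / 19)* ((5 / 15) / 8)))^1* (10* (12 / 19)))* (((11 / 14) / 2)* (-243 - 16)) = 73260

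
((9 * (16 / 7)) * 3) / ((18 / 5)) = 120 / 7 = 17.14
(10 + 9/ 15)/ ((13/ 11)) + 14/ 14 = 648/ 65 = 9.97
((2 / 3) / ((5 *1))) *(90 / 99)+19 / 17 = 695 / 561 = 1.24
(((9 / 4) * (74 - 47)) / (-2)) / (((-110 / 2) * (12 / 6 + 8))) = 243 / 4400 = 0.06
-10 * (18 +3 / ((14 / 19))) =-1545 / 7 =-220.71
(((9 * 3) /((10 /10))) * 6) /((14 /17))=1377 /7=196.71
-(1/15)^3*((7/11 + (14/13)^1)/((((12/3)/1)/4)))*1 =-49/96525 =-0.00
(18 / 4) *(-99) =-891 / 2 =-445.50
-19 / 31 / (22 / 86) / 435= -817 / 148335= -0.01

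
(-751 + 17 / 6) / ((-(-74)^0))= 4489 / 6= 748.17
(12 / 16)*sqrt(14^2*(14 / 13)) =21*sqrt(182) / 26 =10.90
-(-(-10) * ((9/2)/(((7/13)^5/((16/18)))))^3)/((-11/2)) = 1254575.98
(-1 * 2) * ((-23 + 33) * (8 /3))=-160 /3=-53.33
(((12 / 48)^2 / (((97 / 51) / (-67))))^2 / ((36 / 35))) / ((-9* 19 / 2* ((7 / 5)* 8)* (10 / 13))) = -0.01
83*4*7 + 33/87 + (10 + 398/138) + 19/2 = 9391747/4002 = 2346.76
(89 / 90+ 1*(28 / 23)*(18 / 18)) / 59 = 0.04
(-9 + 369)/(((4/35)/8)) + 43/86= 50401/2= 25200.50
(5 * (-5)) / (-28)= 25 / 28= 0.89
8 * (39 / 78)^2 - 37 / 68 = 99 / 68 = 1.46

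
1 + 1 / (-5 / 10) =-1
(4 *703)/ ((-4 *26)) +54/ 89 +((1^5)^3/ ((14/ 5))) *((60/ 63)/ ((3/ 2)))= -26741483/ 1020474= -26.20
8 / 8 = 1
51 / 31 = 1.65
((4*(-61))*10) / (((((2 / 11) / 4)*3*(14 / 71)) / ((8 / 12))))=-3811280 / 63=-60496.51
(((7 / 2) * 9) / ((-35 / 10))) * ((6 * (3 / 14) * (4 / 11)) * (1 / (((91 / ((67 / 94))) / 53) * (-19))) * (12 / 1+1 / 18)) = 990729 / 893893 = 1.11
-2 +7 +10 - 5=10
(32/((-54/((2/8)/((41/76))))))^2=92416/1225449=0.08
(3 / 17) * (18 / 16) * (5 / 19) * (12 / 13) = 405 / 8398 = 0.05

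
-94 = -94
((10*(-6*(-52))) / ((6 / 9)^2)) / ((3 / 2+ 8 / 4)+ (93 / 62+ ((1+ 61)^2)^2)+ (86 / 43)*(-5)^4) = 7020 / 14777591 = 0.00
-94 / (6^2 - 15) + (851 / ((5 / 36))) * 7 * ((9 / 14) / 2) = 1447081 / 105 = 13781.72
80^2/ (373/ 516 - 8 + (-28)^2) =8.24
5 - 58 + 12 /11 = -571 /11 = -51.91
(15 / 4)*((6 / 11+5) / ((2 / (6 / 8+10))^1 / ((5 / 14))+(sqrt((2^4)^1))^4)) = 65575 / 808896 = 0.08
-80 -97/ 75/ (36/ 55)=-44267/ 540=-81.98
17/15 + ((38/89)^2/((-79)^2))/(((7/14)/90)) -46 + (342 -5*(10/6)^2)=630109709306/2224573245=283.25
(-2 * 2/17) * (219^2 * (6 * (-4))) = 4604256/17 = 270838.59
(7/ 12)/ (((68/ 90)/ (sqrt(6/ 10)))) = 0.60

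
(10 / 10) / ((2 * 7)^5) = 1 / 537824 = 0.00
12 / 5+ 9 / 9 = 17 / 5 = 3.40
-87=-87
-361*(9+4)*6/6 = -4693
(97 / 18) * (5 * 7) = 188.61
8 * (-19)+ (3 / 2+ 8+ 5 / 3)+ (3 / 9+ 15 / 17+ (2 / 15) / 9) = -640777 / 4590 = -139.60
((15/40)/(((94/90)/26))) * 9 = 15795/188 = 84.02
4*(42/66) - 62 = -59.45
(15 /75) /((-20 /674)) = -337 /50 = -6.74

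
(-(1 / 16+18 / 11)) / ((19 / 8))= -299 / 418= -0.72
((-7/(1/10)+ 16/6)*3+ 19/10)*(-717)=1434717/10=143471.70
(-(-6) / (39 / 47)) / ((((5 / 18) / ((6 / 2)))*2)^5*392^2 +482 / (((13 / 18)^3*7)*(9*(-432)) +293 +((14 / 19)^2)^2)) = 2625936904052756019 / 12135973321222227347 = 0.22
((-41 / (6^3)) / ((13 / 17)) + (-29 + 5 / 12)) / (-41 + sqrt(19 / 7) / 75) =2023975 * sqrt(133) / 61953237216 + 14522020625 / 20651079072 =0.70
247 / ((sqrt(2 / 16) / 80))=39520*sqrt(2)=55889.72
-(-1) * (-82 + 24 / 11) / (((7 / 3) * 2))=-1317 / 77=-17.10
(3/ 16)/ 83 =3/ 1328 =0.00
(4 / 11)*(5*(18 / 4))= 90 / 11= 8.18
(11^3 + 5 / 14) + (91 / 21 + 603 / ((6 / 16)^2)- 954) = 196127 / 42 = 4669.69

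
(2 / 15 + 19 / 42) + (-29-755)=-54839 / 70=-783.41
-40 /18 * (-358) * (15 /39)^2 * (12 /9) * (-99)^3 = -25730892000 /169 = -152253798.82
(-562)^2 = 315844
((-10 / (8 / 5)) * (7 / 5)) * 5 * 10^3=-43750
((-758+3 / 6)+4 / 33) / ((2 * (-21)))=7141 / 396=18.03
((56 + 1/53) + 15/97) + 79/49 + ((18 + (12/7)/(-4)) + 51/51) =76.36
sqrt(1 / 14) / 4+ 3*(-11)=-32.93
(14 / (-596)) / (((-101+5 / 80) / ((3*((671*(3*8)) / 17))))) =2705472 / 4090795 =0.66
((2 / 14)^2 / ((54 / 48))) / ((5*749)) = 8 / 1651545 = 0.00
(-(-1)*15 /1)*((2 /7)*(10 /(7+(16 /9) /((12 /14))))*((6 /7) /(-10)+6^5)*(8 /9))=78381216 /2401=32645.24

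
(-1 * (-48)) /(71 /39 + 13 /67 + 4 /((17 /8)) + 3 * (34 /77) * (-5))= -17.61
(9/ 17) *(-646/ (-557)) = 342/ 557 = 0.61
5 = 5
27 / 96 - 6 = -183 / 32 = -5.72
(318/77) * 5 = 1590/77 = 20.65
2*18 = 36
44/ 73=0.60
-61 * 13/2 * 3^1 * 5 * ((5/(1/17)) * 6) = -3033225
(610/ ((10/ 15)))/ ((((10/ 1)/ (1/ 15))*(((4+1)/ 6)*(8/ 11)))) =10.06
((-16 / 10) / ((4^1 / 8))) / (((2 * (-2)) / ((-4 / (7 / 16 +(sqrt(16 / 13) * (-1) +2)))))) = -129792 / 78385-16384 * sqrt(13) / 78385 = -2.41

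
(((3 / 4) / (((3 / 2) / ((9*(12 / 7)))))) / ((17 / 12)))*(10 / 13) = 6480 / 1547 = 4.19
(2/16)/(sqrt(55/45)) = 3 * sqrt(11)/88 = 0.11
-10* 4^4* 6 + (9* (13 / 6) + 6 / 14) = -214761 / 14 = -15340.07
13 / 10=1.30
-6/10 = -3/5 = -0.60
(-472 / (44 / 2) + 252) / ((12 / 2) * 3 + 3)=2536 / 231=10.98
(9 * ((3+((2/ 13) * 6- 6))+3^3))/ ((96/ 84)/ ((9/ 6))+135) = 1.65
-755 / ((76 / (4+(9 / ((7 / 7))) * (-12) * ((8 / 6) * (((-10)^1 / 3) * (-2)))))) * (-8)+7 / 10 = -14435467 / 190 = -75976.14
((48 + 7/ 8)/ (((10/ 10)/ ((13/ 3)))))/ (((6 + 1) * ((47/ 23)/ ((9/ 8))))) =350727/ 21056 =16.66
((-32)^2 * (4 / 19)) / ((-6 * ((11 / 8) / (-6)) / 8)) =262144 / 209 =1254.28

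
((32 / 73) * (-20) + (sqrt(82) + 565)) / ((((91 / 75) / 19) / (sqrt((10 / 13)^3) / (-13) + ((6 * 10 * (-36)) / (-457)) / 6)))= 14250 * (79092 - 457 * sqrt(130)) * (73 * sqrt(82) + 40605) / 6669764647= 6513.77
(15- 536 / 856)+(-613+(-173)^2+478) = 3189496 / 107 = 29808.37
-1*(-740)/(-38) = -370/19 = -19.47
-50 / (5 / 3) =-30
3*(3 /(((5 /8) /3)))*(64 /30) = 2304 /25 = 92.16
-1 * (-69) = 69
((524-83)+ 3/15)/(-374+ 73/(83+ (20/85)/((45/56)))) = -140564114/118875305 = -1.18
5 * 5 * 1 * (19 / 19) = 25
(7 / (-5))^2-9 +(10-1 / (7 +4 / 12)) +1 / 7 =11421 / 3850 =2.97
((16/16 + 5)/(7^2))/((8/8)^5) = 6/49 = 0.12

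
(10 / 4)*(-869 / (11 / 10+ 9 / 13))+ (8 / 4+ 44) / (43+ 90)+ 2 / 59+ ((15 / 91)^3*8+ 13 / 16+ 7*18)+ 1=-3413449291125345 / 3149239523248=-1083.90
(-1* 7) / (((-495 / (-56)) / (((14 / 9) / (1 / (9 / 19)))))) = -0.58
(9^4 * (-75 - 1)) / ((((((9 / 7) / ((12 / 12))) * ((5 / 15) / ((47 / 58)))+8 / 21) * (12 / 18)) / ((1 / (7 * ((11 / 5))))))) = -263653785 / 4939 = -53382.02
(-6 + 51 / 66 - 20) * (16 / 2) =-201.82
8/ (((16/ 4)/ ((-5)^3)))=-250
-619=-619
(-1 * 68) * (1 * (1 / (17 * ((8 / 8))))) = -4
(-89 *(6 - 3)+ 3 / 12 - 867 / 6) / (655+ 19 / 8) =-3290 / 5259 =-0.63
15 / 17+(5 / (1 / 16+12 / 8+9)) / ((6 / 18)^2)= 14775 / 2873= 5.14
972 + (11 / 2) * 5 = 1999 / 2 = 999.50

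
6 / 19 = 0.32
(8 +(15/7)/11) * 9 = 5679/77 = 73.75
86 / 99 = 0.87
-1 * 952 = -952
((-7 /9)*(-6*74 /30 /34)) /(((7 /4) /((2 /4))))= 74 /765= 0.10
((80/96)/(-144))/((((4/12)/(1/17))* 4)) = -5/19584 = -0.00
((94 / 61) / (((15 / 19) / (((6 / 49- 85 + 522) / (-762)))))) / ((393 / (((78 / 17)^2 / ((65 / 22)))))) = -21881479048 / 1077854248275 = -0.02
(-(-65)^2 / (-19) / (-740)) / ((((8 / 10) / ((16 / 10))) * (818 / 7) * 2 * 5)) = -1183 / 2300216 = -0.00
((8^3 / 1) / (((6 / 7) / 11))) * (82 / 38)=14178.81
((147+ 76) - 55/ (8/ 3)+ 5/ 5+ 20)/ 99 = 1787/ 792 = 2.26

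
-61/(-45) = 61/45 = 1.36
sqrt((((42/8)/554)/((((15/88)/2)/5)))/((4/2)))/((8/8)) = sqrt(21329)/277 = 0.53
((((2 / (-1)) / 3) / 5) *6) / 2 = -2 / 5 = -0.40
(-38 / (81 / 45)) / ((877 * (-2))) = 95 / 7893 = 0.01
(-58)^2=3364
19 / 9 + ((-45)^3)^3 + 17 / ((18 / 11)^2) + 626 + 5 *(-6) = -245164528195116655 / 324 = -756680642577520.54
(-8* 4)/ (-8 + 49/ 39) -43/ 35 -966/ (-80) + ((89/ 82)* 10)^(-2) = 45498070223/ 2916512200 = 15.60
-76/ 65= -1.17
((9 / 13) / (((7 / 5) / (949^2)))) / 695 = 623493 / 973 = 640.79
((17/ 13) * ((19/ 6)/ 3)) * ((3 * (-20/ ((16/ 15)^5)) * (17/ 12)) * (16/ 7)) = -194.22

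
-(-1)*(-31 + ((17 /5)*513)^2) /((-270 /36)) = -152110132 /375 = -405627.02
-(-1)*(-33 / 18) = -11 / 6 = -1.83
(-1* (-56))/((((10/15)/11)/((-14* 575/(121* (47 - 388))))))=676200/3751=180.27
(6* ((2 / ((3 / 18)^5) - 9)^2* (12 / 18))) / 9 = 107371044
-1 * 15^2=-225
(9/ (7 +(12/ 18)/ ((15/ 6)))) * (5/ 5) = 135/ 109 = 1.24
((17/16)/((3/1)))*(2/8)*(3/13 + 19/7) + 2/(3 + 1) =3323/4368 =0.76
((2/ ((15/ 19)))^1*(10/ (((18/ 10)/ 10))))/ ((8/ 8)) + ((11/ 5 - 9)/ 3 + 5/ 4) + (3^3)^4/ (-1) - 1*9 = -286907549/ 540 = -531310.28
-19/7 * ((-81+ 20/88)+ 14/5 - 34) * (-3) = -702069/770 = -911.78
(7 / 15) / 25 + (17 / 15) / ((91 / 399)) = 24316 / 4875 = 4.99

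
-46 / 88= -23 / 44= -0.52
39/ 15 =13/ 5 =2.60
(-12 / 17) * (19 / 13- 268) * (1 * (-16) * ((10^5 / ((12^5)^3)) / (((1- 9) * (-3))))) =-1203125 / 1477843649298432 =-0.00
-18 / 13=-1.38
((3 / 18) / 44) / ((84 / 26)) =13 / 11088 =0.00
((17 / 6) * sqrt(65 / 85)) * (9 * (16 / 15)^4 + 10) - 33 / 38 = -33 / 38 + 60893 * sqrt(221) / 16875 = 52.78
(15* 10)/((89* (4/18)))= 675/89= 7.58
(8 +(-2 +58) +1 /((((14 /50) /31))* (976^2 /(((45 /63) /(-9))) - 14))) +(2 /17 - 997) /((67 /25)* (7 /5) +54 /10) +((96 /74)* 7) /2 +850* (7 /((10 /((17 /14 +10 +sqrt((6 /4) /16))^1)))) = 595* sqrt(6) /8 +1002391749108392089 /151142083820728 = 6814.30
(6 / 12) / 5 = 1 / 10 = 0.10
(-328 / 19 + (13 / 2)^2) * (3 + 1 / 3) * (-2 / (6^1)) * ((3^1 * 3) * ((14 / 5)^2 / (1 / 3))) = -558306 / 95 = -5876.91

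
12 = 12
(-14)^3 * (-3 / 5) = 8232 / 5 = 1646.40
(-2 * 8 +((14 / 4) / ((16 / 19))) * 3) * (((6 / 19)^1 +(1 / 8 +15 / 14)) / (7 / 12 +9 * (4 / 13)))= -7090863 / 4451776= -1.59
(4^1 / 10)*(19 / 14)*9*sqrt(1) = 171 / 35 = 4.89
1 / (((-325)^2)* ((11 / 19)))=19 / 1161875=0.00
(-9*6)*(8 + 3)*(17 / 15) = -3366 / 5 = -673.20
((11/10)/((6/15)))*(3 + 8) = 121/4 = 30.25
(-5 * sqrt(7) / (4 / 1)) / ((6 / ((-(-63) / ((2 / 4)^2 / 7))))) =-735 * sqrt(7) / 2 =-972.31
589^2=346921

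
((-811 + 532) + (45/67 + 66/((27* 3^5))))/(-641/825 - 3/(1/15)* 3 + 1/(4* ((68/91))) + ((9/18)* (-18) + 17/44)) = 234651639200/121454420247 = 1.93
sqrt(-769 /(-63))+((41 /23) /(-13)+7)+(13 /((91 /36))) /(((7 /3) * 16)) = sqrt(5383) /21+410265 /58604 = 10.49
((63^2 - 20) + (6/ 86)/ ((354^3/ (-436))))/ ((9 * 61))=627746253245/ 87270876954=7.19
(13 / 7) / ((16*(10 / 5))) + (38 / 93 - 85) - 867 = -19822343 / 20832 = -951.53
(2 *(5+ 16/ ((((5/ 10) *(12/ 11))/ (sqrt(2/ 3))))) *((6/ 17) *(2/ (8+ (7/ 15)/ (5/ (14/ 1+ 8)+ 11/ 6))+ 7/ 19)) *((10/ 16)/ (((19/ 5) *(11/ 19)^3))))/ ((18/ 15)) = 385925625/ 253150876+ 17152250 *sqrt(6)/ 5753429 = 8.83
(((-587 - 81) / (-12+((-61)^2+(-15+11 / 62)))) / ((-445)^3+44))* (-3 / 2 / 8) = -15531 / 40366328542318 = -0.00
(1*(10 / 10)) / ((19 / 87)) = 87 / 19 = 4.58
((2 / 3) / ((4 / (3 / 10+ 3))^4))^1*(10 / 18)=43923 / 256000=0.17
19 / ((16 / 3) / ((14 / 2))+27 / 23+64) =9177 / 31847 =0.29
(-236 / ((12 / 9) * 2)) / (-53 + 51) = 44.25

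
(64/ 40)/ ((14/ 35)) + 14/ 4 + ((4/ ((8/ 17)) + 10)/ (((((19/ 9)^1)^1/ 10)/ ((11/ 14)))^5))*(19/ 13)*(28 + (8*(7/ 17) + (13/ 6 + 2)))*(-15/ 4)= -19885886817495637935/ 7744918646192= -2567604.35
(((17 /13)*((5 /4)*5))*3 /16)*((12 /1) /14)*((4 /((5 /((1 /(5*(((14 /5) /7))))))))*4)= 765 /364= 2.10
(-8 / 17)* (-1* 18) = 144 / 17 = 8.47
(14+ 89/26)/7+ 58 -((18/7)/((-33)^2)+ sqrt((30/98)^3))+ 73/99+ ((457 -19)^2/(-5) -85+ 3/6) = -2717583098/70785 -15*sqrt(15)/343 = -38392.25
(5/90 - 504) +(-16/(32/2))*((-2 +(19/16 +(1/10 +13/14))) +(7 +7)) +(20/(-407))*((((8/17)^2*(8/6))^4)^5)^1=-6801875871782275572223151985259611940013102531933988515344600781767/13126966766895020650798923523690725784038622428547953547234819920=-518.16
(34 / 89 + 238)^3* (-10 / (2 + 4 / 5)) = -238742935142400 / 4934783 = -48379621.79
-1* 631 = -631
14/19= 0.74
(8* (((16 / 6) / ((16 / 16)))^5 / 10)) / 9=131072 / 10935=11.99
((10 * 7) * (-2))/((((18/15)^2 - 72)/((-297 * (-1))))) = 4125/7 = 589.29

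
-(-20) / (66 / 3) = 10 / 11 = 0.91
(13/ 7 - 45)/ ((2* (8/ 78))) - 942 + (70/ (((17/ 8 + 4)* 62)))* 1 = -142865/ 124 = -1152.14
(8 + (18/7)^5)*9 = 18216216/16807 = 1083.85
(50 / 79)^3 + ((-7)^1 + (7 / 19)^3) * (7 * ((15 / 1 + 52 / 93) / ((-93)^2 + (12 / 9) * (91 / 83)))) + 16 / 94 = 713702771724315510 / 2122610294953719901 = 0.34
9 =9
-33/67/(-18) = 0.03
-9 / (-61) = 9 / 61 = 0.15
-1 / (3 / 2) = -0.67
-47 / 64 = -0.73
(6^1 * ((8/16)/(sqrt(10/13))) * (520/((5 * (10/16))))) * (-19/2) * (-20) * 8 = 379392 * sqrt(130)/5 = 865146.87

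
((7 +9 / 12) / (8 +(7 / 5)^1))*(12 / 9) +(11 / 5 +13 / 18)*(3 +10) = 165343 / 4230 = 39.09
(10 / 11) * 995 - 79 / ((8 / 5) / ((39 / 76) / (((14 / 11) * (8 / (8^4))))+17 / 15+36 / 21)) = -331065349 / 35112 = -9428.84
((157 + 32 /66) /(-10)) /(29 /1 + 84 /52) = -67561 /131340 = -0.51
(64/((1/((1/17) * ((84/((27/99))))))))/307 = 19712/5219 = 3.78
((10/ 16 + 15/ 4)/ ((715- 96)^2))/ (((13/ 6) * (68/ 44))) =1155/ 338714324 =0.00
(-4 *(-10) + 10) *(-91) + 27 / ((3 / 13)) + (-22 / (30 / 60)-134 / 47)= -210553 / 47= -4479.85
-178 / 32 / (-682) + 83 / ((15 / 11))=9963991 / 163680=60.87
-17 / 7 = -2.43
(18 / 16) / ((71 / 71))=1.12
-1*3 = -3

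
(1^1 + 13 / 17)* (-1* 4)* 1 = -120 / 17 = -7.06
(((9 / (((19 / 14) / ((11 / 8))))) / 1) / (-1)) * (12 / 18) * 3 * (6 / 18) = -231 / 38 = -6.08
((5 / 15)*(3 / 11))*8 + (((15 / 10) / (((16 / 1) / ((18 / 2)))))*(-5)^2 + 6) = 9793 / 352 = 27.82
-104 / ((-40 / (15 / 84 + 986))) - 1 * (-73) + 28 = 373109 / 140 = 2665.06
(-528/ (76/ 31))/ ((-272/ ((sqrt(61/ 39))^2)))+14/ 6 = 3.57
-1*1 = -1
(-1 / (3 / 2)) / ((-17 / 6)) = 4 / 17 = 0.24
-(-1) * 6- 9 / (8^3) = 3063 / 512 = 5.98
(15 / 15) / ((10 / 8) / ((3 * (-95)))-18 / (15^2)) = -5700 / 481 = -11.85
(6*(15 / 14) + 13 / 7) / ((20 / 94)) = 1363 / 35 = 38.94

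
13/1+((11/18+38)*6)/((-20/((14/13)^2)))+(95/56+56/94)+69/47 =4438739/1334424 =3.33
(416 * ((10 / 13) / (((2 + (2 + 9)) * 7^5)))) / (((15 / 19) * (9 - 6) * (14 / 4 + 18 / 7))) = 2432 / 23877945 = 0.00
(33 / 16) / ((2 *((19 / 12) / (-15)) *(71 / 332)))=-123255 / 2698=-45.68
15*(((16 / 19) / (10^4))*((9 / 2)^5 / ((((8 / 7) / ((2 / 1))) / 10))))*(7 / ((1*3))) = 95.18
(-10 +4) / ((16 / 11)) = -33 / 8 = -4.12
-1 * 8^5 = -32768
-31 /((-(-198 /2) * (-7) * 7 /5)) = 155 /4851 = 0.03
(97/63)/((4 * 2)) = 97/504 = 0.19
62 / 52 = 31 / 26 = 1.19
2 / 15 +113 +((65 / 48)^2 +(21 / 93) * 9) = 41782811 / 357120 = 117.00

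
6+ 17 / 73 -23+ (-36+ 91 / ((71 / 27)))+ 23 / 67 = -6187568 / 347261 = -17.82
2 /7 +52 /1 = 366 /7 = 52.29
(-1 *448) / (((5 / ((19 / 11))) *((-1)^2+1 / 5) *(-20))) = 1064 / 165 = 6.45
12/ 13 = 0.92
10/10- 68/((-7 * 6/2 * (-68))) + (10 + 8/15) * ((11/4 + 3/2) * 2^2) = 18902/105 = 180.02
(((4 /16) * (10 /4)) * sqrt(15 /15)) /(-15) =-1 /24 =-0.04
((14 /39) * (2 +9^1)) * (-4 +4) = 0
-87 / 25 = -3.48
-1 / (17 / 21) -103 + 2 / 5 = -8826 / 85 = -103.84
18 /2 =9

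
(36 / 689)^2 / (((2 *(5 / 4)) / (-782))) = -2026944 / 2373605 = -0.85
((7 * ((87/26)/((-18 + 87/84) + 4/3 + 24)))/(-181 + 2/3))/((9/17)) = -144942/4944199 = -0.03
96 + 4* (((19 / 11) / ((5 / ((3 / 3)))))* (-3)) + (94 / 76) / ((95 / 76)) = 97022 / 1045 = 92.84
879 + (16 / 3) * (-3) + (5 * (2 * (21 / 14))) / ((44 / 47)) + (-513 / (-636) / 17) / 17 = 296208745 / 336974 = 879.03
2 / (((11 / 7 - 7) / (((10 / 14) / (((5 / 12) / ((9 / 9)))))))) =-12 / 19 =-0.63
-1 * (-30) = 30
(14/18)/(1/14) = 98/9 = 10.89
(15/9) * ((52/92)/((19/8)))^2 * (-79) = -4272320/572907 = -7.46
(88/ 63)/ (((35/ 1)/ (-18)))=-176/ 245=-0.72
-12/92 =-3/23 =-0.13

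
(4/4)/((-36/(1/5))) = -1/180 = -0.01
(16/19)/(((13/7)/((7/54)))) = 392/6669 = 0.06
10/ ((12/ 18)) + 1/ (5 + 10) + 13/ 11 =2681/ 165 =16.25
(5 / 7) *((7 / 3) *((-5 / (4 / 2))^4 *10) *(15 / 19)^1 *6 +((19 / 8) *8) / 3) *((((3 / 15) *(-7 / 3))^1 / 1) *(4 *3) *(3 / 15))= -985819 / 285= -3459.01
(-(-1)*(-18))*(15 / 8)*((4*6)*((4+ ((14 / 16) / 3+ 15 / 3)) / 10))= -6021 / 8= -752.62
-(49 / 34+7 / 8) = -315 / 136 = -2.32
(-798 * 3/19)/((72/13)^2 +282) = -3549/8807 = -0.40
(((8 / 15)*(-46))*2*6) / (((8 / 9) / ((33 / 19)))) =-54648 / 95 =-575.24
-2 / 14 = -1 / 7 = -0.14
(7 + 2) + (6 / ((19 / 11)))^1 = 12.47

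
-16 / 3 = -5.33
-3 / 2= -1.50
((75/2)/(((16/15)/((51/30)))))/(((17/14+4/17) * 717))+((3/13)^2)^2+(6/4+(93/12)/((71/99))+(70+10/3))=91708502582647/1070110752672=85.70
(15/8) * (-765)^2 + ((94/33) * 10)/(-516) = 37369540495/34056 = 1097296.82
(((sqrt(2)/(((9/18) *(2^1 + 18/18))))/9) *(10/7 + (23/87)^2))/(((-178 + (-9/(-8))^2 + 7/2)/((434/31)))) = -20324608 *sqrt(2)/2265772581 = -0.01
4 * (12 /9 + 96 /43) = 1840 /129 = 14.26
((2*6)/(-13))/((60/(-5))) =1/13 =0.08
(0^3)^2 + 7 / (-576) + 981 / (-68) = -141383 / 9792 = -14.44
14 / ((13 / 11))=154 / 13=11.85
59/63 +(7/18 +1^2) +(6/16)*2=775/252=3.08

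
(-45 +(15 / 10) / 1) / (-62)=87 / 124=0.70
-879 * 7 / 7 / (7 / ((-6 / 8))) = 2637 / 28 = 94.18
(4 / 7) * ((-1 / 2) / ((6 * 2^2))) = -1 / 84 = -0.01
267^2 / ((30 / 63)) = 1497069 / 10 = 149706.90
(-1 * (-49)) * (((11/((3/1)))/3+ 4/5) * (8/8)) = 4459/45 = 99.09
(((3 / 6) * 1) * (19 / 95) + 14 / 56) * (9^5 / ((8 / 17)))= 7026831 / 160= 43917.69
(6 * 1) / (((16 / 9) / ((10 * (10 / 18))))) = 75 / 4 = 18.75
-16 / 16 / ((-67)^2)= -0.00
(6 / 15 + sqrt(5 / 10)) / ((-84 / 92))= -23 * sqrt(2) / 42 - 46 / 105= -1.21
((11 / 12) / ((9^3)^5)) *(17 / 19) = 187 / 46943178117579972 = 0.00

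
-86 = -86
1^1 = 1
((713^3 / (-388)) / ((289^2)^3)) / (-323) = 362467097 / 73016549258582567564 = 0.00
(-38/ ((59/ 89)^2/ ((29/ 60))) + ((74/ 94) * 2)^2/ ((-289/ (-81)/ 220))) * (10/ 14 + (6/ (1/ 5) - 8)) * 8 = 1569698673666548/ 77779585835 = 20181.37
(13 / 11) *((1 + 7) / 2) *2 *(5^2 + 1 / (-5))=12896 / 55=234.47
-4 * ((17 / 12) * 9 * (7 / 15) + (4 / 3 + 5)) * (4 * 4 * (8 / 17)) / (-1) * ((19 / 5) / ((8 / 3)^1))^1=224048 / 425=527.17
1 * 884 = 884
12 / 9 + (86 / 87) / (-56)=1.32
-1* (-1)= 1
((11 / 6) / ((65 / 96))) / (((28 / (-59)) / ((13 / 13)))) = -2596 / 455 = -5.71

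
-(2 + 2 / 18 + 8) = -10.11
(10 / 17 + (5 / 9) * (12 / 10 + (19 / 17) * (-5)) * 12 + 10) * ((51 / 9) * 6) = -1904 / 3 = -634.67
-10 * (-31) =310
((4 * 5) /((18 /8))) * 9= 80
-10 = -10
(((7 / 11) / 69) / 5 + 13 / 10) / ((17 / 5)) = 9881 / 25806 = 0.38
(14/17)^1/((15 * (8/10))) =0.07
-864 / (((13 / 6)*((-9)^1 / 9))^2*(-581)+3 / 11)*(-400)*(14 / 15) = -127733760 / 1079971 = -118.28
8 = 8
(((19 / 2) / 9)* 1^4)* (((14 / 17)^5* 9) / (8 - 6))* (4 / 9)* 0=0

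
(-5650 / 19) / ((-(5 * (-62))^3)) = -113 / 11320580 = -0.00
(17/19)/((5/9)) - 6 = -417/95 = -4.39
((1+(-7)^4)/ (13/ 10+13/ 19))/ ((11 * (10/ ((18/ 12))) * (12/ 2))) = 22819/ 8294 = 2.75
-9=-9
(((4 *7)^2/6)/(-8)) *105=-1715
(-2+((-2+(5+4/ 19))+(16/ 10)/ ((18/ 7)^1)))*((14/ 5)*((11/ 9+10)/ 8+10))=9005549/ 153900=58.52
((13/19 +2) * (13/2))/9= 1.94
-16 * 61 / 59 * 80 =-78080 / 59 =-1323.39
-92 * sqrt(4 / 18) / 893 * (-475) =2300 * sqrt(2) / 141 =23.07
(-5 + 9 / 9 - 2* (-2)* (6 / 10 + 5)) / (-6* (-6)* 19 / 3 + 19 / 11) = 1012 / 12635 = 0.08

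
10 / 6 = 5 / 3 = 1.67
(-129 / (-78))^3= 79507 / 17576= 4.52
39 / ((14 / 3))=8.36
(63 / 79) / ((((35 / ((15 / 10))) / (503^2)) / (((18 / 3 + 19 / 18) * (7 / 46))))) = 674775003 / 72680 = 9284.19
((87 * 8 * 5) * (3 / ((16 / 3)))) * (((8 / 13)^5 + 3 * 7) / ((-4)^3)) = -30654140715 / 47525504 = -645.00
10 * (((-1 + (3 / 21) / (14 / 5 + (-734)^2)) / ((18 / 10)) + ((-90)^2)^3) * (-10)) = -4509516618030385861750 / 84854511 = -53144099999944.44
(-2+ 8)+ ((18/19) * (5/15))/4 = 231/38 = 6.08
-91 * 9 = -819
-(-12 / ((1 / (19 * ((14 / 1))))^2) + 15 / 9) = 2547211 / 3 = 849070.33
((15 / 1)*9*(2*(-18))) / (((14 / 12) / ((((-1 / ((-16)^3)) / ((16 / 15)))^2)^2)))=-184528125 / 16140901064495857664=-0.00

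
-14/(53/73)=-1022/53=-19.28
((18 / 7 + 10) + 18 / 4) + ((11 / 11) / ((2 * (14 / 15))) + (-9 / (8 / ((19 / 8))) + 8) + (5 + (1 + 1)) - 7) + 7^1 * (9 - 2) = 32227 / 448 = 71.94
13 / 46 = 0.28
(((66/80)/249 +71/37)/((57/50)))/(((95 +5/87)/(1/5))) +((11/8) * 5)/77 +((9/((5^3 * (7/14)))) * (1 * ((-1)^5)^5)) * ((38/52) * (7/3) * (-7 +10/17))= 31113486309977/18662475445250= 1.67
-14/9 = -1.56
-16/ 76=-0.21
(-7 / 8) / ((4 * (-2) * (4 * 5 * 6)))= 0.00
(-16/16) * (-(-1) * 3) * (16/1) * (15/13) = -720/13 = -55.38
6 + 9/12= 27/4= 6.75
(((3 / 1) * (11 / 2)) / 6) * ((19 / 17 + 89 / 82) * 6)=101343 / 2788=36.35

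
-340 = -340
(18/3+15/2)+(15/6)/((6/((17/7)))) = 1219/84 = 14.51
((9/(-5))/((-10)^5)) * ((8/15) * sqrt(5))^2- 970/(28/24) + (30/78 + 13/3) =-17632186954/21328125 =-826.71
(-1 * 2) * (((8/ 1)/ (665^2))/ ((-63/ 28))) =64/ 3980025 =0.00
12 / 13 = 0.92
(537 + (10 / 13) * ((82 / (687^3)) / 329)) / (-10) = -744704103873367 / 13867860407310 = -53.70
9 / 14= 0.64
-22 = -22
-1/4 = -0.25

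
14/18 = 7/9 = 0.78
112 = 112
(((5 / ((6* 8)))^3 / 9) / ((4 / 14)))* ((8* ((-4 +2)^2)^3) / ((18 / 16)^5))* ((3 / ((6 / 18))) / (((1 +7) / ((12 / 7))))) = 128000 / 531441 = 0.24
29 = 29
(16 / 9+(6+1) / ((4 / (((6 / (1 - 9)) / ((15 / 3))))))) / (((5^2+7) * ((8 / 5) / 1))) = 1091 / 36864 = 0.03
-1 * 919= -919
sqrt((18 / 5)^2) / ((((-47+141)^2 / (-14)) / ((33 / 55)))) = -189 / 55225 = -0.00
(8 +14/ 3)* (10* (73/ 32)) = 6935/ 24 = 288.96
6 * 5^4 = 3750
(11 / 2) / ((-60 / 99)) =-363 / 40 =-9.08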